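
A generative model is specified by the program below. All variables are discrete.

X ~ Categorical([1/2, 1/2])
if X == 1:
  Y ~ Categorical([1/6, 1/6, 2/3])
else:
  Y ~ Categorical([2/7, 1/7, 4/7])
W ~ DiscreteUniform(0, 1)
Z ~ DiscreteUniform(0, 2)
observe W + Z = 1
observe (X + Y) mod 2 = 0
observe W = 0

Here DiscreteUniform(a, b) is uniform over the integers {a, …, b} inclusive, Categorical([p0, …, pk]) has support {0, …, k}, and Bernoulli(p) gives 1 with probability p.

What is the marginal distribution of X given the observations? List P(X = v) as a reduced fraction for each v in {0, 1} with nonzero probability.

P(X=0) = 36/43, P(X=1) = 7/43

Enumerate traces; 3 have nonzero weight after conditioning:
  (X=0, Y=0, W=0, Z=1) weight 1/42
  (X=0, Y=2, W=0, Z=1) weight 1/21
  (X=1, Y=1, W=0, Z=1) weight 1/72
Group by X:
  weight(X=0) = 1/14
  weight(X=1) = 1/72
Total weight = 1/14 + 1/72 = 43/504
P(X=0 | obs) = 1/14 / 43/504 = 36/43
P(X=1 | obs) = 1/72 / 43/504 = 7/43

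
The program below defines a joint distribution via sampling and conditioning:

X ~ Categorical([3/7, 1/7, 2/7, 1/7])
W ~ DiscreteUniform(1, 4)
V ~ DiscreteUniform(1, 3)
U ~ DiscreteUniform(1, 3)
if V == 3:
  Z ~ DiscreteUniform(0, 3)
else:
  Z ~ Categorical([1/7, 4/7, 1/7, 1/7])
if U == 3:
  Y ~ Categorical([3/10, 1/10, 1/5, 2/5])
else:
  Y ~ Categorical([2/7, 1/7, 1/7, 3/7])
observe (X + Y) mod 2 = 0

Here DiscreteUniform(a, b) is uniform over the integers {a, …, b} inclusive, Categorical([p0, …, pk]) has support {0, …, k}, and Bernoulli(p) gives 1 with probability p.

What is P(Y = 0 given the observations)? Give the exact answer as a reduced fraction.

Enumerate traces; 1152 have nonzero weight after conditioning:
  (X=0, W=1, V=1, U=1, Z=0, Y=0) weight 1/2058
  (X=0, W=1, V=1, U=1, Z=0, Y=2) weight 1/4116
  (X=0, W=1, V=1, U=1, Z=1, Y=0) weight 2/1029
  (X=0, W=1, V=1, U=1, Z=1, Y=2) weight 1/1029
  (X=0, W=1, V=1, U=1, Z=2, Y=0) weight 1/2058
  (X=0, W=1, V=1, U=1, Z=2, Y=2) weight 1/4116
  (X=0, W=1, V=1, U=1, Z=3, Y=0) weight 1/2058
  (X=0, W=1, V=1, U=1, Z=3, Y=2) weight 1/4116
  (X=1, W=1, V=1, U=1, Z=0, Y=1) weight 1/12348
  (X=1, W=1, V=1, U=1, Z=0, Y=3) weight 1/4116
  … 1142 more
Group by Y:
  weight(Y=0) = 61/294
  weight(Y=1) = 9/245
  weight(Y=2) = 17/147
  weight(Y=3) = 88/735
Total weight = 61/294 + 9/245 + 17/147 + 88/735 = 47/98
P(Y=0 | obs) = 61/294 / 47/98 = 61/141
P(Y=1 | obs) = 9/245 / 47/98 = 18/235
P(Y=2 | obs) = 17/147 / 47/98 = 34/141
P(Y=3 | obs) = 88/735 / 47/98 = 176/705

P(Y = 0 | obs) = 61/141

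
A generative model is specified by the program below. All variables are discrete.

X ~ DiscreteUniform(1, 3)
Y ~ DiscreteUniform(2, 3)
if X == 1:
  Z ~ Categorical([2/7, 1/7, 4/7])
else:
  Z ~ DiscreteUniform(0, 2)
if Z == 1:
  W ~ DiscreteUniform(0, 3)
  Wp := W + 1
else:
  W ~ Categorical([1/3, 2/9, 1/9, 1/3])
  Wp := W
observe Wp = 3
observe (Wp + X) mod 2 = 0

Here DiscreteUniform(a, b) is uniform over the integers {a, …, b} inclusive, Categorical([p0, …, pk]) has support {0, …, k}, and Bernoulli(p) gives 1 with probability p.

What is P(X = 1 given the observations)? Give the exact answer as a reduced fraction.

P(X = 1 | obs) = 81/158

Enumerate traces; 12 have nonzero weight after conditioning:
  (X=1, Y=2, Z=0, W=3) weight 1/63
  (X=1, Y=2, Z=1, W=2) weight 1/168
  (X=1, Y=2, Z=2, W=3) weight 2/63
  (X=1, Y=3, Z=0, W=3) weight 1/63
  (X=1, Y=3, Z=1, W=2) weight 1/168
  (X=1, Y=3, Z=2, W=3) weight 2/63
  (X=3, Y=2, Z=0, W=3) weight 1/54
  (X=3, Y=2, Z=1, W=2) weight 1/72
  … 4 more
Group by X:
  weight(X=1) = 3/28
  weight(X=3) = 11/108
Total weight = 3/28 + 11/108 = 79/378
P(X=1 | obs) = 3/28 / 79/378 = 81/158
P(X=3 | obs) = 11/108 / 79/378 = 77/158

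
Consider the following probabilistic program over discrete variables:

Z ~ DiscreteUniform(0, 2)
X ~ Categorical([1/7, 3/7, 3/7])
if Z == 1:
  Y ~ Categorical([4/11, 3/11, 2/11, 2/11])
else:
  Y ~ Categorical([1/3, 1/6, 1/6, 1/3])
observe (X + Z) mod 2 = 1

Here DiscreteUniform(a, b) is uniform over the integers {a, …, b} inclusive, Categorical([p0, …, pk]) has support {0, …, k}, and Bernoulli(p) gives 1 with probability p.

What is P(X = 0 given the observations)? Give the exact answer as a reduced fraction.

P(X = 0 | obs) = 1/10

Enumerate traces; 16 have nonzero weight after conditioning:
  (Z=0, X=1, Y=0) weight 1/21
  (Z=0, X=1, Y=1) weight 1/42
  (Z=0, X=1, Y=2) weight 1/42
  (Z=0, X=1, Y=3) weight 1/21
  (Z=1, X=0, Y=0) weight 4/231
  (Z=1, X=0, Y=1) weight 1/77
  (Z=1, X=0, Y=2) weight 2/231
  (Z=1, X=0, Y=3) weight 2/231
  (Z=1, X=2, Y=0) weight 4/77
  … 7 more
Group by X:
  weight(X=0) = 1/21
  weight(X=1) = 2/7
  weight(X=2) = 1/7
Total weight = 1/21 + 2/7 + 1/7 = 10/21
P(X=0 | obs) = 1/21 / 10/21 = 1/10
P(X=1 | obs) = 2/7 / 10/21 = 3/5
P(X=2 | obs) = 1/7 / 10/21 = 3/10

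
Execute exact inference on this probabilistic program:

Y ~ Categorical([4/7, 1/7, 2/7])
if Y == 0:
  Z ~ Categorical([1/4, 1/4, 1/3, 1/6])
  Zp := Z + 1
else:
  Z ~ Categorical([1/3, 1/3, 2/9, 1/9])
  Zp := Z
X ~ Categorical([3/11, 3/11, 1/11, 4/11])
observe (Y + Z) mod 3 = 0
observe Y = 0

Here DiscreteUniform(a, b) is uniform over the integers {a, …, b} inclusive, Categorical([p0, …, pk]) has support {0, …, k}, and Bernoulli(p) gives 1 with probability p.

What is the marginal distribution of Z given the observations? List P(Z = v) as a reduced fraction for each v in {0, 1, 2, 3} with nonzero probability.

Enumerate traces; 8 have nonzero weight after conditioning:
  (Y=0, Z=0, X=0) weight 3/77
  (Y=0, Z=0, X=1) weight 3/77
  (Y=0, Z=0, X=2) weight 1/77
  (Y=0, Z=0, X=3) weight 4/77
  (Y=0, Z=3, X=0) weight 2/77
  (Y=0, Z=3, X=1) weight 2/77
  (Y=0, Z=3, X=2) weight 2/231
  (Y=0, Z=3, X=3) weight 8/231
Group by Z:
  weight(Z=0) = 1/7
  weight(Z=3) = 2/21
Total weight = 1/7 + 2/21 = 5/21
P(Z=0 | obs) = 1/7 / 5/21 = 3/5
P(Z=3 | obs) = 2/21 / 5/21 = 2/5

P(Z=0) = 3/5, P(Z=3) = 2/5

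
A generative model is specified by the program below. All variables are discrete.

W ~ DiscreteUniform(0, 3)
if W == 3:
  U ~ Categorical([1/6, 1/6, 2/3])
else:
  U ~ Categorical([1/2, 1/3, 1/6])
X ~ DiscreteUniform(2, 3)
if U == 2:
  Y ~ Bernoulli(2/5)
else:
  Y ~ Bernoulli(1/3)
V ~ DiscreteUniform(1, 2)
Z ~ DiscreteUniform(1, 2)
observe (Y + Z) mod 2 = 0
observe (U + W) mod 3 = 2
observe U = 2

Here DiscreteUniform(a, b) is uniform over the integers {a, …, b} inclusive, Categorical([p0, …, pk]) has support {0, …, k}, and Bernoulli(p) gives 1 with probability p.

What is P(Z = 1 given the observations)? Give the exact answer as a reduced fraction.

Enumerate traces; 16 have nonzero weight after conditioning:
  (W=0, U=2, X=2, Y=0, V=1, Z=2) weight 1/320
  (W=0, U=2, X=2, Y=0, V=2, Z=2) weight 1/320
  (W=0, U=2, X=2, Y=1, V=1, Z=1) weight 1/480
  (W=0, U=2, X=2, Y=1, V=2, Z=1) weight 1/480
  (W=0, U=2, X=3, Y=0, V=1, Z=2) weight 1/320
  (W=0, U=2, X=3, Y=0, V=2, Z=2) weight 1/320
  (W=0, U=2, X=3, Y=1, V=1, Z=1) weight 1/480
  (W=0, U=2, X=3, Y=1, V=2, Z=1) weight 1/480
  … 8 more
Group by Z:
  weight(Z=1) = 1/24
  weight(Z=2) = 1/16
Total weight = 1/24 + 1/16 = 5/48
P(Z=1 | obs) = 1/24 / 5/48 = 2/5
P(Z=2 | obs) = 1/16 / 5/48 = 3/5

P(Z = 1 | obs) = 2/5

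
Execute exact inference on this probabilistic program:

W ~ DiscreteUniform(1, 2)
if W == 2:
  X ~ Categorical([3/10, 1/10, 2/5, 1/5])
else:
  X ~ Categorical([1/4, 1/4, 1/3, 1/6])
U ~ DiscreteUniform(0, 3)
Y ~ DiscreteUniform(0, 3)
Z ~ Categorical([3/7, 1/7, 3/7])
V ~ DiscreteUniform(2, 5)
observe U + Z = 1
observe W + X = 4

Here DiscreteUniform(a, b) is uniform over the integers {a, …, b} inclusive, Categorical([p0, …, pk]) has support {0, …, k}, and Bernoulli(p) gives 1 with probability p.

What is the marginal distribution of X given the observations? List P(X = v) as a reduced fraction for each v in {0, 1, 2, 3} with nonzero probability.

P(X=2) = 12/17, P(X=3) = 5/17

Enumerate traces; 64 have nonzero weight after conditioning:
  (W=1, X=3, U=0, Y=0, Z=1, V=2) weight 1/5376
  (W=1, X=3, U=0, Y=0, Z=1, V=3) weight 1/5376
  (W=1, X=3, U=0, Y=0, Z=1, V=4) weight 1/5376
  (W=1, X=3, U=0, Y=0, Z=1, V=5) weight 1/5376
  (W=1, X=3, U=0, Y=1, Z=1, V=2) weight 1/5376
  (W=1, X=3, U=0, Y=1, Z=1, V=3) weight 1/5376
  (W=1, X=3, U=0, Y=1, Z=1, V=4) weight 1/5376
  (W=1, X=3, U=0, Y=1, Z=1, V=5) weight 1/5376
  (W=2, X=2, U=0, Y=0, Z=1, V=2) weight 1/2240
  … 55 more
Group by X:
  weight(X=2) = 1/35
  weight(X=3) = 1/84
Total weight = 1/35 + 1/84 = 17/420
P(X=2 | obs) = 1/35 / 17/420 = 12/17
P(X=3 | obs) = 1/84 / 17/420 = 5/17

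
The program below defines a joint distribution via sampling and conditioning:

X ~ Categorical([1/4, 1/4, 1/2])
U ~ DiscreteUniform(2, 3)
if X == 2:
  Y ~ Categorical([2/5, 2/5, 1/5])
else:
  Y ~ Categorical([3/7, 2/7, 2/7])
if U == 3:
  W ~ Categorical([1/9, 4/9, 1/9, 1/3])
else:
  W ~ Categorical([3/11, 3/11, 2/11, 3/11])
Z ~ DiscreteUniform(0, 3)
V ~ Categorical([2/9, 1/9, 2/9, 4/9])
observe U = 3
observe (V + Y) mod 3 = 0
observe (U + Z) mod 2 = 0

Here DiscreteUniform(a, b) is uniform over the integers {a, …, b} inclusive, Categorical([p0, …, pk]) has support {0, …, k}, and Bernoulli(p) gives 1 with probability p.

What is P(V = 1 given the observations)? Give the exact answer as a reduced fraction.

P(V = 1 | obs) = 17/239

Enumerate traces; 96 have nonzero weight after conditioning:
  (X=0, U=3, Y=0, W=0, Z=1, V=0) weight 1/3024
  (X=0, U=3, Y=0, W=0, Z=1, V=3) weight 1/1512
  (X=0, U=3, Y=0, W=0, Z=3, V=0) weight 1/3024
  (X=0, U=3, Y=0, W=0, Z=3, V=3) weight 1/1512
  (X=0, U=3, Y=0, W=1, Z=1, V=0) weight 1/756
  (X=0, U=3, Y=0, W=1, Z=1, V=3) weight 1/378
  (X=0, U=3, Y=0, W=1, Z=3, V=0) weight 1/756
  (X=0, U=3, Y=0, W=1, Z=3, V=3) weight 1/378
  (X=0, U=3, Y=1, W=0, Z=1, V=2) weight 1/4536
  (X=0, U=3, Y=2, W=0, Z=1, V=1) weight 1/9072
  … 86 more
Group by V:
  weight(V=0) = 29/1260
  weight(V=1) = 17/2520
  weight(V=2) = 2/105
  weight(V=3) = 29/630
Total weight = 29/1260 + 17/2520 + 2/105 + 29/630 = 239/2520
P(V=0 | obs) = 29/1260 / 239/2520 = 58/239
P(V=1 | obs) = 17/2520 / 239/2520 = 17/239
P(V=2 | obs) = 2/105 / 239/2520 = 48/239
P(V=3 | obs) = 29/630 / 239/2520 = 116/239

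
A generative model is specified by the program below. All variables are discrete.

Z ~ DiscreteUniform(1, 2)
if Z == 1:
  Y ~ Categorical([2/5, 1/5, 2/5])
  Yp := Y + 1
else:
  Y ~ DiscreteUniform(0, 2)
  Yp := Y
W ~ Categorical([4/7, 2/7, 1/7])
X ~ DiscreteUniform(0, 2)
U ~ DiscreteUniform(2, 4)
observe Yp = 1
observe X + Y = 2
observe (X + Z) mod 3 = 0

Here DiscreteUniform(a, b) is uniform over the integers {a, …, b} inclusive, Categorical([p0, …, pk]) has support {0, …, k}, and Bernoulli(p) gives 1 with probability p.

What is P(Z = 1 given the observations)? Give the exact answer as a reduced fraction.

Enumerate traces; 18 have nonzero weight after conditioning:
  (Z=1, Y=0, W=0, X=2, U=2) weight 4/315
  (Z=1, Y=0, W=0, X=2, U=3) weight 4/315
  (Z=1, Y=0, W=0, X=2, U=4) weight 4/315
  (Z=1, Y=0, W=1, X=2, U=2) weight 2/315
  (Z=1, Y=0, W=1, X=2, U=3) weight 2/315
  (Z=1, Y=0, W=1, X=2, U=4) weight 2/315
  (Z=1, Y=0, W=2, X=2, U=2) weight 1/315
  (Z=1, Y=0, W=2, X=2, U=3) weight 1/315
  (Z=2, Y=1, W=0, X=1, U=2) weight 2/189
  … 9 more
Group by Z:
  weight(Z=1) = 1/15
  weight(Z=2) = 1/18
Total weight = 1/15 + 1/18 = 11/90
P(Z=1 | obs) = 1/15 / 11/90 = 6/11
P(Z=2 | obs) = 1/18 / 11/90 = 5/11

P(Z = 1 | obs) = 6/11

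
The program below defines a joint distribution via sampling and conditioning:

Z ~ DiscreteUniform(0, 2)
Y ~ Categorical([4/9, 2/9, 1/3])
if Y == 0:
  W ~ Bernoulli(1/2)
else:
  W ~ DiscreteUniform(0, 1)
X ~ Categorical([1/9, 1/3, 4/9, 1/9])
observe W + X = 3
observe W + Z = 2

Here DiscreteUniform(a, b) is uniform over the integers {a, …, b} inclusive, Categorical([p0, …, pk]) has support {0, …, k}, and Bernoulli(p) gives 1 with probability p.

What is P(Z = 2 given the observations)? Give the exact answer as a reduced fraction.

P(Z = 2 | obs) = 1/5

Enumerate traces; 6 have nonzero weight after conditioning:
  (Z=1, Y=0, W=1, X=2) weight 8/243
  (Z=1, Y=1, W=1, X=2) weight 4/243
  (Z=1, Y=2, W=1, X=2) weight 2/81
  (Z=2, Y=0, W=0, X=3) weight 2/243
  (Z=2, Y=1, W=0, X=3) weight 1/243
  (Z=2, Y=2, W=0, X=3) weight 1/162
Group by Z:
  weight(Z=1) = 2/27
  weight(Z=2) = 1/54
Total weight = 2/27 + 1/54 = 5/54
P(Z=1 | obs) = 2/27 / 5/54 = 4/5
P(Z=2 | obs) = 1/54 / 5/54 = 1/5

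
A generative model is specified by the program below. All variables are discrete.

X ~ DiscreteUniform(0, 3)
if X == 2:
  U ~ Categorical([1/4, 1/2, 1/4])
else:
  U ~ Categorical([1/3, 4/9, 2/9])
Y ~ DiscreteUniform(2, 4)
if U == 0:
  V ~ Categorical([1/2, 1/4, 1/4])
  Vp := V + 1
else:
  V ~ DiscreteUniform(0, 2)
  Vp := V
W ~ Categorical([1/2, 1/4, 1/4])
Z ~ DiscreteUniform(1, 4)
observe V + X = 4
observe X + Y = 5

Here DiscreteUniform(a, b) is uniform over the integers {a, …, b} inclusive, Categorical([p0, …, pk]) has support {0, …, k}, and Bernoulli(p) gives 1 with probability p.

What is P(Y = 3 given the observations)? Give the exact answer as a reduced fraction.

P(Y = 3 | obs) = 45/89

Enumerate traces; 72 have nonzero weight after conditioning:
  (X=2, U=0, Y=3, V=2, W=0, Z=1) weight 1/1536
  (X=2, U=0, Y=3, V=2, W=0, Z=2) weight 1/1536
  (X=2, U=0, Y=3, V=2, W=0, Z=3) weight 1/1536
  (X=2, U=0, Y=3, V=2, W=0, Z=4) weight 1/1536
  (X=2, U=0, Y=3, V=2, W=1, Z=1) weight 1/3072
  (X=2, U=0, Y=3, V=2, W=1, Z=2) weight 1/3072
  (X=2, U=0, Y=3, V=2, W=1, Z=3) weight 1/3072
  (X=2, U=0, Y=3, V=2, W=1, Z=4) weight 1/3072
  (X=3, U=0, Y=2, V=1, W=0, Z=1) weight 1/1152
  … 63 more
Group by Y:
  weight(Y=2) = 11/432
  weight(Y=3) = 5/192
Total weight = 11/432 + 5/192 = 89/1728
P(Y=2 | obs) = 11/432 / 89/1728 = 44/89
P(Y=3 | obs) = 5/192 / 89/1728 = 45/89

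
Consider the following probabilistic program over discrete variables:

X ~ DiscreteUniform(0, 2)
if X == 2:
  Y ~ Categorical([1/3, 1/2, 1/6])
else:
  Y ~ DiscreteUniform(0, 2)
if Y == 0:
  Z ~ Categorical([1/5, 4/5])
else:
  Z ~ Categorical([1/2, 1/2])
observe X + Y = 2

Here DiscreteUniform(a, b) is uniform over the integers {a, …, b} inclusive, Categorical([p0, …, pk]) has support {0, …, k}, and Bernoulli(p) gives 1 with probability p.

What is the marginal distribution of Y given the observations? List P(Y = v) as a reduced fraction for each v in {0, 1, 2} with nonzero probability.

P(Y=0) = 1/3, P(Y=1) = 1/3, P(Y=2) = 1/3

Enumerate traces; 6 have nonzero weight after conditioning:
  (X=0, Y=2, Z=0) weight 1/18
  (X=0, Y=2, Z=1) weight 1/18
  (X=1, Y=1, Z=0) weight 1/18
  (X=1, Y=1, Z=1) weight 1/18
  (X=2, Y=0, Z=0) weight 1/45
  (X=2, Y=0, Z=1) weight 4/45
Group by Y:
  weight(Y=0) = 1/9
  weight(Y=1) = 1/9
  weight(Y=2) = 1/9
Total weight = 1/9 + 1/9 + 1/9 = 1/3
P(Y=0 | obs) = 1/9 / 1/3 = 1/3
P(Y=1 | obs) = 1/9 / 1/3 = 1/3
P(Y=2 | obs) = 1/9 / 1/3 = 1/3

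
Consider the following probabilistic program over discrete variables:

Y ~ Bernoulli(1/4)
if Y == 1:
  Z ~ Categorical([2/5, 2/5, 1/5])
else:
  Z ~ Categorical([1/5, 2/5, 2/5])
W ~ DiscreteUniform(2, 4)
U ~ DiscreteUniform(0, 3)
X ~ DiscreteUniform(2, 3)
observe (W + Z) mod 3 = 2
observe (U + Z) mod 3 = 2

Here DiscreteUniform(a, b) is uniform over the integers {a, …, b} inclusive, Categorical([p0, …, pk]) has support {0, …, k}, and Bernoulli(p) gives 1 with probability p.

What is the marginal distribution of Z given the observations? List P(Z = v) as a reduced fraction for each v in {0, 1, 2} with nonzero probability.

P(Z=0) = 5/27, P(Z=1) = 8/27, P(Z=2) = 14/27

Enumerate traces; 16 have nonzero weight after conditioning:
  (Y=0, Z=0, W=2, U=2, X=2) weight 1/160
  (Y=0, Z=0, W=2, U=2, X=3) weight 1/160
  (Y=0, Z=1, W=4, U=1, X=2) weight 1/80
  (Y=0, Z=1, W=4, U=1, X=3) weight 1/80
  (Y=0, Z=2, W=3, U=0, X=2) weight 1/80
  (Y=0, Z=2, W=3, U=0, X=3) weight 1/80
  (Y=0, Z=2, W=3, U=3, X=2) weight 1/80
  (Y=0, Z=2, W=3, U=3, X=3) weight 1/80
  … 8 more
Group by Z:
  weight(Z=0) = 1/48
  weight(Z=1) = 1/30
  weight(Z=2) = 7/120
Total weight = 1/48 + 1/30 + 7/120 = 9/80
P(Z=0 | obs) = 1/48 / 9/80 = 5/27
P(Z=1 | obs) = 1/30 / 9/80 = 8/27
P(Z=2 | obs) = 7/120 / 9/80 = 14/27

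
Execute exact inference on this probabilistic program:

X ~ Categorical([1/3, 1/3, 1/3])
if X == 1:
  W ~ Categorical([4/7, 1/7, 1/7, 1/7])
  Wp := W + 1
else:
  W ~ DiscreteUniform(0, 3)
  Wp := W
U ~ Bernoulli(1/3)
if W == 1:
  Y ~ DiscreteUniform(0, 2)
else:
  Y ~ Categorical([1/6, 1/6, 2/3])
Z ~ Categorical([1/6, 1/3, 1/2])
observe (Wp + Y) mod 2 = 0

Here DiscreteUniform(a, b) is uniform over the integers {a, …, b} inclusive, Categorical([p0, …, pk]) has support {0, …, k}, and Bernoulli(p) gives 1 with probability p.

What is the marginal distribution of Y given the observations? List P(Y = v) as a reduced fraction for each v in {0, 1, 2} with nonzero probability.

P(Y=0) = 20/119, P(Y=1) = 31/119, P(Y=2) = 4/7

Enumerate traces; 108 have nonzero weight after conditioning:
  (X=0, W=0, U=0, Y=0, Z=0) weight 1/648
  (X=0, W=0, U=0, Y=0, Z=1) weight 1/324
  (X=0, W=0, U=0, Y=0, Z=2) weight 1/216
  (X=0, W=0, U=0, Y=2, Z=0) weight 1/162
  (X=0, W=0, U=0, Y=2, Z=1) weight 1/81
  (X=0, W=0, U=0, Y=2, Z=2) weight 1/54
  (X=0, W=0, U=1, Y=0, Z=0) weight 1/1296
  (X=0, W=0, U=1, Y=0, Z=1) weight 1/648
  (X=0, W=1, U=0, Y=1, Z=0) weight 1/324
  … 99 more
Group by Y:
  weight(Y=0) = 5/63
  weight(Y=1) = 31/252
  weight(Y=2) = 17/63
Total weight = 5/63 + 31/252 + 17/63 = 17/36
P(Y=0 | obs) = 5/63 / 17/36 = 20/119
P(Y=1 | obs) = 31/252 / 17/36 = 31/119
P(Y=2 | obs) = 17/63 / 17/36 = 4/7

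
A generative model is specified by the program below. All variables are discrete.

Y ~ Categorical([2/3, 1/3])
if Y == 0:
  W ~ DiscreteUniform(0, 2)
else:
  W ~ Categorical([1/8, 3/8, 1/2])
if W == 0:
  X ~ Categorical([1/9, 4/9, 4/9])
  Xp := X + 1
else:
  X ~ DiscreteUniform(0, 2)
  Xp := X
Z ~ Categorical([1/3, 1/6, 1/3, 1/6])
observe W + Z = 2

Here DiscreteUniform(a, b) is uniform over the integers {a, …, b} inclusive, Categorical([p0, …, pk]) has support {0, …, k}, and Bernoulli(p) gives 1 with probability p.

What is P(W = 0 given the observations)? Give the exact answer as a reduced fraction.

P(W = 0 | obs) = 38/119

Enumerate traces; 18 have nonzero weight after conditioning:
  (Y=0, W=0, X=0, Z=2) weight 2/243
  (Y=0, W=0, X=1, Z=2) weight 8/243
  (Y=0, W=0, X=2, Z=2) weight 8/243
  (Y=0, W=1, X=0, Z=1) weight 1/81
  (Y=0, W=1, X=1, Z=1) weight 1/81
  (Y=0, W=1, X=2, Z=1) weight 1/81
  (Y=0, W=2, X=0, Z=0) weight 2/81
  (Y=0, W=2, X=1, Z=0) weight 2/81
  … 10 more
Group by W:
  weight(W=0) = 19/216
  weight(W=1) = 25/432
  weight(W=2) = 7/54
Total weight = 19/216 + 25/432 + 7/54 = 119/432
P(W=0 | obs) = 19/216 / 119/432 = 38/119
P(W=1 | obs) = 25/432 / 119/432 = 25/119
P(W=2 | obs) = 7/54 / 119/432 = 8/17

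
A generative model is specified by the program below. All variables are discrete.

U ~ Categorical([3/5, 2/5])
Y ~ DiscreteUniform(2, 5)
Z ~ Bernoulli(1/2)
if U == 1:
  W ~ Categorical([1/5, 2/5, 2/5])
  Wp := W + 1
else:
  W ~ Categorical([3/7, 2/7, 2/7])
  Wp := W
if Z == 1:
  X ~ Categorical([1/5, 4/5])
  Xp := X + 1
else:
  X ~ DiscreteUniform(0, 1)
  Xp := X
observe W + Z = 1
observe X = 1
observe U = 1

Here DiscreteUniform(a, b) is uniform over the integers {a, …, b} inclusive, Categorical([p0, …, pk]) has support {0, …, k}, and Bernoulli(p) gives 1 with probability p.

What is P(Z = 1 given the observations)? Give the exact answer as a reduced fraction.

Enumerate traces; 8 have nonzero weight after conditioning:
  (U=1, Y=2, Z=0, W=1, X=1) weight 1/100
  (U=1, Y=2, Z=1, W=0, X=1) weight 1/125
  (U=1, Y=3, Z=0, W=1, X=1) weight 1/100
  (U=1, Y=3, Z=1, W=0, X=1) weight 1/125
  (U=1, Y=4, Z=0, W=1, X=1) weight 1/100
  (U=1, Y=4, Z=1, W=0, X=1) weight 1/125
  (U=1, Y=5, Z=0, W=1, X=1) weight 1/100
  (U=1, Y=5, Z=1, W=0, X=1) weight 1/125
Group by Z:
  weight(Z=0) = 1/25
  weight(Z=1) = 4/125
Total weight = 1/25 + 4/125 = 9/125
P(Z=0 | obs) = 1/25 / 9/125 = 5/9
P(Z=1 | obs) = 4/125 / 9/125 = 4/9

P(Z = 1 | obs) = 4/9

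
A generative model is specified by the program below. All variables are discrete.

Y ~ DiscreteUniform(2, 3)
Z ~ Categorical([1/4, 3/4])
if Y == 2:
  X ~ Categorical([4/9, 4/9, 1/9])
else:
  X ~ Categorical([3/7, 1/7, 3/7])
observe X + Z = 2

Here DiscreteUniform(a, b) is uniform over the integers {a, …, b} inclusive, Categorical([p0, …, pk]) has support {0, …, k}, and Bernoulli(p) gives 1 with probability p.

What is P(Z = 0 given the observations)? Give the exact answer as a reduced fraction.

Enumerate traces; 4 have nonzero weight after conditioning:
  (Y=2, Z=0, X=2) weight 1/72
  (Y=2, Z=1, X=1) weight 1/6
  (Y=3, Z=0, X=2) weight 3/56
  (Y=3, Z=1, X=1) weight 3/56
Group by Z:
  weight(Z=0) = 17/252
  weight(Z=1) = 37/168
Total weight = 17/252 + 37/168 = 145/504
P(Z=0 | obs) = 17/252 / 145/504 = 34/145
P(Z=1 | obs) = 37/168 / 145/504 = 111/145

P(Z = 0 | obs) = 34/145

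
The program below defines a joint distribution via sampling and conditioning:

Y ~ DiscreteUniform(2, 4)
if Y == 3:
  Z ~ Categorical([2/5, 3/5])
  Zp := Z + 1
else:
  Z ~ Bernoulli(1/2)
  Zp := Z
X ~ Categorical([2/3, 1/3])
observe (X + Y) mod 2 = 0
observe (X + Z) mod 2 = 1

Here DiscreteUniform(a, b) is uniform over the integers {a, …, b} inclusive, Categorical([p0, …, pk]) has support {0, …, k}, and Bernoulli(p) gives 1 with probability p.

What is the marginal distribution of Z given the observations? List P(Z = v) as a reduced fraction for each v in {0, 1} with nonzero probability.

Enumerate traces; 3 have nonzero weight after conditioning:
  (Y=2, Z=1, X=0) weight 1/9
  (Y=3, Z=0, X=1) weight 2/45
  (Y=4, Z=1, X=0) weight 1/9
Group by Z:
  weight(Z=0) = 2/45
  weight(Z=1) = 2/9
Total weight = 2/45 + 2/9 = 4/15
P(Z=0 | obs) = 2/45 / 4/15 = 1/6
P(Z=1 | obs) = 2/9 / 4/15 = 5/6

P(Z=0) = 1/6, P(Z=1) = 5/6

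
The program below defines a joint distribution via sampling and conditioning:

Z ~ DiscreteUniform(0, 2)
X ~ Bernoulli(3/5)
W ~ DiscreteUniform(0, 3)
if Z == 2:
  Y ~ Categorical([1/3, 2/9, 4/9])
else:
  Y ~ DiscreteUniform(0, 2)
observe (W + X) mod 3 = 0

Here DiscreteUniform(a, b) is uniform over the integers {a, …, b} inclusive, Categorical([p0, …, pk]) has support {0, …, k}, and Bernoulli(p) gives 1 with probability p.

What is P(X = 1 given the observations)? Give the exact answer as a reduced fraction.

Enumerate traces; 27 have nonzero weight after conditioning:
  (Z=0, X=0, W=0, Y=0) weight 1/90
  (Z=0, X=0, W=0, Y=1) weight 1/90
  (Z=0, X=0, W=0, Y=2) weight 1/90
  (Z=0, X=0, W=3, Y=0) weight 1/90
  (Z=0, X=0, W=3, Y=1) weight 1/90
  (Z=0, X=0, W=3, Y=2) weight 1/90
  (Z=0, X=1, W=2, Y=0) weight 1/60
  (Z=0, X=1, W=2, Y=1) weight 1/60
  … 19 more
Group by X:
  weight(X=0) = 1/5
  weight(X=1) = 3/20
Total weight = 1/5 + 3/20 = 7/20
P(X=0 | obs) = 1/5 / 7/20 = 4/7
P(X=1 | obs) = 3/20 / 7/20 = 3/7

P(X = 1 | obs) = 3/7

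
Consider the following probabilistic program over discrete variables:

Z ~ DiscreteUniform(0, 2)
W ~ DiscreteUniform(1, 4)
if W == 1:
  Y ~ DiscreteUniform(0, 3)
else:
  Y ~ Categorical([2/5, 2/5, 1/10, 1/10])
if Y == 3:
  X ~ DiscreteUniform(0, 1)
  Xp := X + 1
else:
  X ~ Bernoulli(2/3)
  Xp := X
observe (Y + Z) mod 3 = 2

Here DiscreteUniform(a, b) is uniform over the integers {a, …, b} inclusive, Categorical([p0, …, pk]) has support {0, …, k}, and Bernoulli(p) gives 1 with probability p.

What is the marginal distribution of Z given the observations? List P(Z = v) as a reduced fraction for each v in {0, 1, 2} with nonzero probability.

P(Z=0) = 11/80, P(Z=1) = 29/80, P(Z=2) = 1/2

Enumerate traces; 32 have nonzero weight after conditioning:
  (Z=0, W=1, Y=2, X=0) weight 1/144
  (Z=0, W=1, Y=2, X=1) weight 1/72
  (Z=0, W=2, Y=2, X=0) weight 1/360
  (Z=0, W=2, Y=2, X=1) weight 1/180
  (Z=0, W=3, Y=2, X=0) weight 1/360
  (Z=0, W=3, Y=2, X=1) weight 1/180
  (Z=0, W=4, Y=2, X=0) weight 1/360
  (Z=0, W=4, Y=2, X=1) weight 1/180
  (Z=1, W=1, Y=1, X=0) weight 1/144
  (Z=2, W=1, Y=0, X=0) weight 1/144
  … 22 more
Group by Z:
  weight(Z=0) = 11/240
  weight(Z=1) = 29/240
  weight(Z=2) = 1/6
Total weight = 11/240 + 29/240 + 1/6 = 1/3
P(Z=0 | obs) = 11/240 / 1/3 = 11/80
P(Z=1 | obs) = 29/240 / 1/3 = 29/80
P(Z=2 | obs) = 1/6 / 1/3 = 1/2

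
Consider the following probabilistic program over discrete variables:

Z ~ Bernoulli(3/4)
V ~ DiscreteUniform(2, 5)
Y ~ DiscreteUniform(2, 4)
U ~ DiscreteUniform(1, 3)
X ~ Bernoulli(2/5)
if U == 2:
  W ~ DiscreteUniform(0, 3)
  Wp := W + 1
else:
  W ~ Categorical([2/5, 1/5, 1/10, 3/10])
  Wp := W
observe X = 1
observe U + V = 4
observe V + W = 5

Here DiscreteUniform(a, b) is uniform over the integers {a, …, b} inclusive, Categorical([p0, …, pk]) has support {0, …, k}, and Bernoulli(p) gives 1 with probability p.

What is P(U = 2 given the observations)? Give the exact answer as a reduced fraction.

P(U = 2 | obs) = 5/7

Enumerate traces; 12 have nonzero weight after conditioning:
  (Z=0, V=2, Y=2, U=2, X=1, W=3) weight 1/1440
  (Z=0, V=2, Y=3, U=2, X=1, W=3) weight 1/1440
  (Z=0, V=2, Y=4, U=2, X=1, W=3) weight 1/1440
  (Z=0, V=3, Y=2, U=1, X=1, W=2) weight 1/3600
  (Z=0, V=3, Y=3, U=1, X=1, W=2) weight 1/3600
  (Z=0, V=3, Y=4, U=1, X=1, W=2) weight 1/3600
  (Z=1, V=2, Y=2, U=2, X=1, W=3) weight 1/480
  (Z=1, V=2, Y=3, U=2, X=1, W=3) weight 1/480
  … 4 more
Group by U:
  weight(U=1) = 1/300
  weight(U=2) = 1/120
Total weight = 1/300 + 1/120 = 7/600
P(U=1 | obs) = 1/300 / 7/600 = 2/7
P(U=2 | obs) = 1/120 / 7/600 = 5/7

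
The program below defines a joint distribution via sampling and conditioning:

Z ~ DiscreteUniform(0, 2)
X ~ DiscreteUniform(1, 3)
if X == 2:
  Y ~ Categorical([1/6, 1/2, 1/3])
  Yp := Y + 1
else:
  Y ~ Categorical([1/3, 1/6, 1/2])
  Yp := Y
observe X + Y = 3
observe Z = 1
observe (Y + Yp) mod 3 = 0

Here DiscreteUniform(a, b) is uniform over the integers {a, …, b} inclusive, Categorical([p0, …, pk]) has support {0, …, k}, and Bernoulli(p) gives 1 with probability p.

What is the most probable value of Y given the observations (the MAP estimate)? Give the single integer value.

argmax_v P(Y = v | obs) = 1

Enumerate traces; 2 have nonzero weight after conditioning:
  (Z=1, X=2, Y=1) weight 1/18
  (Z=1, X=3, Y=0) weight 1/27
Group by Y:
  weight(Y=0) = 1/27
  weight(Y=1) = 1/18
Total weight = 1/27 + 1/18 = 5/54
P(Y=0 | obs) = 1/27 / 5/54 = 2/5
P(Y=1 | obs) = 1/18 / 5/54 = 3/5
argmax = 1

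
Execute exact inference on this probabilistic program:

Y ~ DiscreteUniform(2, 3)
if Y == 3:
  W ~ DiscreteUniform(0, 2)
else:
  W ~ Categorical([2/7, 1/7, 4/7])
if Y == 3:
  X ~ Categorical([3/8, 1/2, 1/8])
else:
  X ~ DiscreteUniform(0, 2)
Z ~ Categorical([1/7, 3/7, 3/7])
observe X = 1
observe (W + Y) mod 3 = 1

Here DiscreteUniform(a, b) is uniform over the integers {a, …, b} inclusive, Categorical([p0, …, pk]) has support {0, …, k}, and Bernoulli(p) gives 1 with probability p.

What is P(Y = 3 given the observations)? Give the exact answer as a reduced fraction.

Enumerate traces; 6 have nonzero weight after conditioning:
  (Y=2, W=2, X=1, Z=0) weight 2/147
  (Y=2, W=2, X=1, Z=1) weight 2/49
  (Y=2, W=2, X=1, Z=2) weight 2/49
  (Y=3, W=1, X=1, Z=0) weight 1/84
  (Y=3, W=1, X=1, Z=1) weight 1/28
  (Y=3, W=1, X=1, Z=2) weight 1/28
Group by Y:
  weight(Y=2) = 2/21
  weight(Y=3) = 1/12
Total weight = 2/21 + 1/12 = 5/28
P(Y=2 | obs) = 2/21 / 5/28 = 8/15
P(Y=3 | obs) = 1/12 / 5/28 = 7/15

P(Y = 3 | obs) = 7/15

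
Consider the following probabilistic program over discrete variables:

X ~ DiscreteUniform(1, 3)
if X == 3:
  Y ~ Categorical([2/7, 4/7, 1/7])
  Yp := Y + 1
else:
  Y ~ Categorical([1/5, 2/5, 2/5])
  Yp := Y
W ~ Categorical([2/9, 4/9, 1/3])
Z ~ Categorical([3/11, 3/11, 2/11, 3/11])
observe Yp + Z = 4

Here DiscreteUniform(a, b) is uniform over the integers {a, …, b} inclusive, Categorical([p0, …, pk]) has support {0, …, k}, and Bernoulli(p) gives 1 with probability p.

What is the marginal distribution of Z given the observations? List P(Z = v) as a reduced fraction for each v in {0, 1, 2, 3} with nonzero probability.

Enumerate traces; 21 have nonzero weight after conditioning:
  (X=1, Y=1, W=0, Z=3) weight 4/495
  (X=1, Y=1, W=1, Z=3) weight 8/495
  (X=1, Y=1, W=2, Z=3) weight 2/165
  (X=1, Y=2, W=0, Z=2) weight 8/1485
  (X=1, Y=2, W=1, Z=2) weight 16/1485
  (X=1, Y=2, W=2, Z=2) weight 4/495
  (X=2, Y=1, W=0, Z=3) weight 4/495
  (X=2, Y=1, W=1, Z=3) weight 8/495
  (X=3, Y=2, W=0, Z=1) weight 2/693
  … 12 more
Group by Z:
  weight(Z=1) = 1/77
  weight(Z=2) = 32/385
  weight(Z=3) = 38/385
Total weight = 1/77 + 32/385 + 38/385 = 15/77
P(Z=1 | obs) = 1/77 / 15/77 = 1/15
P(Z=2 | obs) = 32/385 / 15/77 = 32/75
P(Z=3 | obs) = 38/385 / 15/77 = 38/75

P(Z=1) = 1/15, P(Z=2) = 32/75, P(Z=3) = 38/75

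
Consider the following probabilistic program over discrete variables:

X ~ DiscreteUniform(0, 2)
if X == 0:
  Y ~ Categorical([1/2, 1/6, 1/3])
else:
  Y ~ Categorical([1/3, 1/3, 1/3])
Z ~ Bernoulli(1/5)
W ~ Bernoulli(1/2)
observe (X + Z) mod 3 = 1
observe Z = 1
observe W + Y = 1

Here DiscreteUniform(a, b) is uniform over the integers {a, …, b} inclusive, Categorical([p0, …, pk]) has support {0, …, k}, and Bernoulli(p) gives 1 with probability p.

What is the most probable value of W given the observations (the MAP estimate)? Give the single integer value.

Enumerate traces; 2 have nonzero weight after conditioning:
  (X=0, Y=0, Z=1, W=1) weight 1/60
  (X=0, Y=1, Z=1, W=0) weight 1/180
Group by W:
  weight(W=0) = 1/180
  weight(W=1) = 1/60
Total weight = 1/180 + 1/60 = 1/45
P(W=0 | obs) = 1/180 / 1/45 = 1/4
P(W=1 | obs) = 1/60 / 1/45 = 3/4
argmax = 1

argmax_v P(W = v | obs) = 1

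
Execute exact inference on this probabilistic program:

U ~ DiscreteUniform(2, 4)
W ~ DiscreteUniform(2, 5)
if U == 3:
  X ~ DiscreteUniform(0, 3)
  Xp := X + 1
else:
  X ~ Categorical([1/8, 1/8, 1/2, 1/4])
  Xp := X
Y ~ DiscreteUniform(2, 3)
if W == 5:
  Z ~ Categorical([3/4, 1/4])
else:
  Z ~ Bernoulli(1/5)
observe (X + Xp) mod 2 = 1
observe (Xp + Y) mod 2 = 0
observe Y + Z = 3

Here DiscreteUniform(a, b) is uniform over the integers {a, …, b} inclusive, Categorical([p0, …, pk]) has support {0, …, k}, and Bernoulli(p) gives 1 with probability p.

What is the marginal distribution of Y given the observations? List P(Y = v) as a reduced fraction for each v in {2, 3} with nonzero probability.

P(Y=2) = 17/80, P(Y=3) = 63/80

Enumerate traces; 16 have nonzero weight after conditioning:
  (U=3, W=2, X=0, Y=3, Z=0) weight 1/120
  (U=3, W=2, X=1, Y=2, Z=1) weight 1/480
  (U=3, W=2, X=2, Y=3, Z=0) weight 1/120
  (U=3, W=2, X=3, Y=2, Z=1) weight 1/480
  (U=3, W=3, X=0, Y=3, Z=0) weight 1/120
  (U=3, W=3, X=1, Y=2, Z=1) weight 1/480
  (U=3, W=3, X=2, Y=3, Z=0) weight 1/120
  (U=3, W=3, X=3, Y=2, Z=1) weight 1/480
  … 8 more
Group by Y:
  weight(Y=2) = 17/960
  weight(Y=3) = 21/320
Total weight = 17/960 + 21/320 = 1/12
P(Y=2 | obs) = 17/960 / 1/12 = 17/80
P(Y=3 | obs) = 21/320 / 1/12 = 63/80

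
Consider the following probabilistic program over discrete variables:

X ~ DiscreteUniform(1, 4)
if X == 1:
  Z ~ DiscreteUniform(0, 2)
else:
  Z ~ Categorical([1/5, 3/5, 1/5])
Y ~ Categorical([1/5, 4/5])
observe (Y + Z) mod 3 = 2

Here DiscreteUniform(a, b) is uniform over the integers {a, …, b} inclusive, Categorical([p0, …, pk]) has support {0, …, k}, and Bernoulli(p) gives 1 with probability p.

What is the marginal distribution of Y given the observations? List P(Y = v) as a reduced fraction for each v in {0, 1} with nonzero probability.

Enumerate traces; 8 have nonzero weight after conditioning:
  (X=1, Z=1, Y=1) weight 1/15
  (X=1, Z=2, Y=0) weight 1/60
  (X=2, Z=1, Y=1) weight 3/25
  (X=2, Z=2, Y=0) weight 1/100
  (X=3, Z=1, Y=1) weight 3/25
  (X=3, Z=2, Y=0) weight 1/100
  (X=4, Z=1, Y=1) weight 3/25
  (X=4, Z=2, Y=0) weight 1/100
Group by Y:
  weight(Y=0) = 7/150
  weight(Y=1) = 32/75
Total weight = 7/150 + 32/75 = 71/150
P(Y=0 | obs) = 7/150 / 71/150 = 7/71
P(Y=1 | obs) = 32/75 / 71/150 = 64/71

P(Y=0) = 7/71, P(Y=1) = 64/71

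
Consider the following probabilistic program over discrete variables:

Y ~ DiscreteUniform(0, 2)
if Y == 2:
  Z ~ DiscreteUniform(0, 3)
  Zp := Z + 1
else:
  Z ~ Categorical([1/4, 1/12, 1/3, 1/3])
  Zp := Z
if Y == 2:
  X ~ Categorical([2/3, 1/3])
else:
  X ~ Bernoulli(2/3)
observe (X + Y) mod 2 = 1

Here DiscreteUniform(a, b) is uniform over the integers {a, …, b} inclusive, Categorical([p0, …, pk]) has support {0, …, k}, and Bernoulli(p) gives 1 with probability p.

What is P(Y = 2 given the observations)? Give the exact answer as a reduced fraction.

Enumerate traces; 12 have nonzero weight after conditioning:
  (Y=0, Z=0, X=1) weight 1/18
  (Y=0, Z=1, X=1) weight 1/54
  (Y=0, Z=2, X=1) weight 2/27
  (Y=0, Z=3, X=1) weight 2/27
  (Y=1, Z=0, X=0) weight 1/36
  (Y=1, Z=1, X=0) weight 1/108
  (Y=1, Z=2, X=0) weight 1/27
  (Y=1, Z=3, X=0) weight 1/27
  (Y=2, Z=0, X=1) weight 1/36
  … 3 more
Group by Y:
  weight(Y=0) = 2/9
  weight(Y=1) = 1/9
  weight(Y=2) = 1/9
Total weight = 2/9 + 1/9 + 1/9 = 4/9
P(Y=0 | obs) = 2/9 / 4/9 = 1/2
P(Y=1 | obs) = 1/9 / 4/9 = 1/4
P(Y=2 | obs) = 1/9 / 4/9 = 1/4

P(Y = 2 | obs) = 1/4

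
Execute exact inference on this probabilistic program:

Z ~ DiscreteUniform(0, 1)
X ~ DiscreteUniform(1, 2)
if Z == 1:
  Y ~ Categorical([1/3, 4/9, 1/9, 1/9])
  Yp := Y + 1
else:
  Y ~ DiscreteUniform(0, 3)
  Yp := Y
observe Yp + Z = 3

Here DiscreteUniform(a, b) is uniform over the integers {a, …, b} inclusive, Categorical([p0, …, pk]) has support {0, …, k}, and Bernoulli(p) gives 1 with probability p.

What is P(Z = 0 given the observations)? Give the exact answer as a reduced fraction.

Enumerate traces; 4 have nonzero weight after conditioning:
  (Z=0, X=1, Y=3) weight 1/16
  (Z=0, X=2, Y=3) weight 1/16
  (Z=1, X=1, Y=1) weight 1/9
  (Z=1, X=2, Y=1) weight 1/9
Group by Z:
  weight(Z=0) = 1/8
  weight(Z=1) = 2/9
Total weight = 1/8 + 2/9 = 25/72
P(Z=0 | obs) = 1/8 / 25/72 = 9/25
P(Z=1 | obs) = 2/9 / 25/72 = 16/25

P(Z = 0 | obs) = 9/25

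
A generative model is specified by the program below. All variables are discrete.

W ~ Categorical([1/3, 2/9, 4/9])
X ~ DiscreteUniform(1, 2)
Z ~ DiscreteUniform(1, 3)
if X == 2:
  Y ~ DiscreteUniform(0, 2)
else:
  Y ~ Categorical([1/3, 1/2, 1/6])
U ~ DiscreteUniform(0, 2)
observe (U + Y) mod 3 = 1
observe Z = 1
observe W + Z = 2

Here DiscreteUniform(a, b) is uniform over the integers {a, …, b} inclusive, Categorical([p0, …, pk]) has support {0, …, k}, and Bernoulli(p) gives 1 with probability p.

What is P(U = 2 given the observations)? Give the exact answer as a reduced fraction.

P(U = 2 | obs) = 1/4

Enumerate traces; 6 have nonzero weight after conditioning:
  (W=1, X=1, Z=1, Y=0, U=1) weight 1/243
  (W=1, X=1, Z=1, Y=1, U=0) weight 1/162
  (W=1, X=1, Z=1, Y=2, U=2) weight 1/486
  (W=1, X=2, Z=1, Y=0, U=1) weight 1/243
  (W=1, X=2, Z=1, Y=1, U=0) weight 1/243
  (W=1, X=2, Z=1, Y=2, U=2) weight 1/243
Group by U:
  weight(U=0) = 5/486
  weight(U=1) = 2/243
  weight(U=2) = 1/162
Total weight = 5/486 + 2/243 + 1/162 = 2/81
P(U=0 | obs) = 5/486 / 2/81 = 5/12
P(U=1 | obs) = 2/243 / 2/81 = 1/3
P(U=2 | obs) = 1/162 / 2/81 = 1/4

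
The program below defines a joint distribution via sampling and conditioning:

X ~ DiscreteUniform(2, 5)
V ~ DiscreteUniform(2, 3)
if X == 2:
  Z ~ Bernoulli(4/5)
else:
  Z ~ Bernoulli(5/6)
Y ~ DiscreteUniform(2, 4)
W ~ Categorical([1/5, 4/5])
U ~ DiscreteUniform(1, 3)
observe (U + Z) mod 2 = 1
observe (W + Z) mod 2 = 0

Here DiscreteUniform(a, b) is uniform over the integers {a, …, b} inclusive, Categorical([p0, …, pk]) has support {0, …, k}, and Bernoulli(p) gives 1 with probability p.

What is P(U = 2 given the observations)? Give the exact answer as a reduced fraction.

P(U = 2 | obs) = 66/73

Enumerate traces; 72 have nonzero weight after conditioning:
  (X=2, V=2, Z=0, Y=2, W=0, U=1) weight 1/1800
  (X=2, V=2, Z=0, Y=2, W=0, U=3) weight 1/1800
  (X=2, V=2, Z=0, Y=3, W=0, U=1) weight 1/1800
  (X=2, V=2, Z=0, Y=3, W=0, U=3) weight 1/1800
  (X=2, V=2, Z=0, Y=4, W=0, U=1) weight 1/1800
  (X=2, V=2, Z=0, Y=4, W=0, U=3) weight 1/1800
  (X=2, V=2, Z=1, Y=2, W=1, U=2) weight 2/225
  (X=2, V=2, Z=1, Y=3, W=1, U=2) weight 2/225
  … 64 more
Group by U:
  weight(U=1) = 7/600
  weight(U=2) = 11/50
  weight(U=3) = 7/600
Total weight = 7/600 + 11/50 + 7/600 = 73/300
P(U=1 | obs) = 7/600 / 73/300 = 7/146
P(U=2 | obs) = 11/50 / 73/300 = 66/73
P(U=3 | obs) = 7/600 / 73/300 = 7/146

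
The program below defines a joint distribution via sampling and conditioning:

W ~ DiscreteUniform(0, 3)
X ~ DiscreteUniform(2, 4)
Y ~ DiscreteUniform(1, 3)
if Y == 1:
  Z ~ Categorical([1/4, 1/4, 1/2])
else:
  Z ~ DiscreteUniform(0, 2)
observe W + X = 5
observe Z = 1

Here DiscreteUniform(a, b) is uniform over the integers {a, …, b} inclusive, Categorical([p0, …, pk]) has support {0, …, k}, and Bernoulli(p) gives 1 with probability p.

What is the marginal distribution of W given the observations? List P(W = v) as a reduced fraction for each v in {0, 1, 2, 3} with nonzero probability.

Enumerate traces; 9 have nonzero weight after conditioning:
  (W=1, X=4, Y=1, Z=1) weight 1/144
  (W=1, X=4, Y=2, Z=1) weight 1/108
  (W=1, X=4, Y=3, Z=1) weight 1/108
  (W=2, X=3, Y=1, Z=1) weight 1/144
  (W=2, X=3, Y=2, Z=1) weight 1/108
  (W=2, X=3, Y=3, Z=1) weight 1/108
  (W=3, X=2, Y=1, Z=1) weight 1/144
  (W=3, X=2, Y=2, Z=1) weight 1/108
  … 1 more
Group by W:
  weight(W=1) = 11/432
  weight(W=2) = 11/432
  weight(W=3) = 11/432
Total weight = 11/432 + 11/432 + 11/432 = 11/144
P(W=1 | obs) = 11/432 / 11/144 = 1/3
P(W=2 | obs) = 11/432 / 11/144 = 1/3
P(W=3 | obs) = 11/432 / 11/144 = 1/3

P(W=1) = 1/3, P(W=2) = 1/3, P(W=3) = 1/3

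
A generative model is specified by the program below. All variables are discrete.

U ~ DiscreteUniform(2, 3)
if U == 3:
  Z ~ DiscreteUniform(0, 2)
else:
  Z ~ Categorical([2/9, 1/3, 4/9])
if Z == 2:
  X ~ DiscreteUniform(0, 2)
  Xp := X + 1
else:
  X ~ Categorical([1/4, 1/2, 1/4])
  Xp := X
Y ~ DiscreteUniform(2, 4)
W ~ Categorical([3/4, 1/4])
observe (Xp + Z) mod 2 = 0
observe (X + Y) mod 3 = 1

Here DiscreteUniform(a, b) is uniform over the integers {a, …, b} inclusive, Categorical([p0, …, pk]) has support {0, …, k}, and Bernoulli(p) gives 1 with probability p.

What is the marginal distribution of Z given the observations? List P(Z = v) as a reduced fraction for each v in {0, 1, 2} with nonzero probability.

Enumerate traces; 16 have nonzero weight after conditioning:
  (U=2, Z=0, X=0, Y=4, W=0) weight 1/144
  (U=2, Z=0, X=0, Y=4, W=1) weight 1/432
  (U=2, Z=0, X=2, Y=2, W=0) weight 1/144
  (U=2, Z=0, X=2, Y=2, W=1) weight 1/432
  (U=2, Z=1, X=1, Y=3, W=0) weight 1/48
  (U=2, Z=1, X=1, Y=3, W=1) weight 1/144
  (U=2, Z=2, X=1, Y=3, W=0) weight 1/54
  (U=2, Z=2, X=1, Y=3, W=1) weight 1/162
  … 8 more
Group by Z:
  weight(Z=0) = 5/108
  weight(Z=1) = 1/18
  weight(Z=2) = 7/162
Total weight = 5/108 + 1/18 + 7/162 = 47/324
P(Z=0 | obs) = 5/108 / 47/324 = 15/47
P(Z=1 | obs) = 1/18 / 47/324 = 18/47
P(Z=2 | obs) = 7/162 / 47/324 = 14/47

P(Z=0) = 15/47, P(Z=1) = 18/47, P(Z=2) = 14/47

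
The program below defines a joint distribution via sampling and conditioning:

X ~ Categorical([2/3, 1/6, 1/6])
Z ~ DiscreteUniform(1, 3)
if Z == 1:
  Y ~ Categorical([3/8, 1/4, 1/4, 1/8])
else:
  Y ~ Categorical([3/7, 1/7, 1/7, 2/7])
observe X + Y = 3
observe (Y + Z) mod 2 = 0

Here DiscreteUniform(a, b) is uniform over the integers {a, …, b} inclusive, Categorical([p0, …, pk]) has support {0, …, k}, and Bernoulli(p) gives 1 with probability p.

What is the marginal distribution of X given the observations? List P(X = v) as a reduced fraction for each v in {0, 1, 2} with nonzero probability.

Enumerate traces; 5 have nonzero weight after conditioning:
  (X=0, Z=1, Y=3) weight 1/36
  (X=0, Z=3, Y=3) weight 4/63
  (X=1, Z=2, Y=2) weight 1/126
  (X=2, Z=1, Y=1) weight 1/72
  (X=2, Z=3, Y=1) weight 1/126
Group by X:
  weight(X=0) = 23/252
  weight(X=1) = 1/126
  weight(X=2) = 11/504
Total weight = 23/252 + 1/126 + 11/504 = 61/504
P(X=0 | obs) = 23/252 / 61/504 = 46/61
P(X=1 | obs) = 1/126 / 61/504 = 4/61
P(X=2 | obs) = 11/504 / 61/504 = 11/61

P(X=0) = 46/61, P(X=1) = 4/61, P(X=2) = 11/61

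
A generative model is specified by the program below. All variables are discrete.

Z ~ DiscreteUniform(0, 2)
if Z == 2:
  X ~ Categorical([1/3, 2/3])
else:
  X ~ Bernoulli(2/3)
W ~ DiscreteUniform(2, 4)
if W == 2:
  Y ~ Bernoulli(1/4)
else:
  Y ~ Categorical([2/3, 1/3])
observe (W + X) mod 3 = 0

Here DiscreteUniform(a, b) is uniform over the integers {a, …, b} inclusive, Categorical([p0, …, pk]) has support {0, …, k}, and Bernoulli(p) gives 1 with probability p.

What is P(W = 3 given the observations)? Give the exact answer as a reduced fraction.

Enumerate traces; 12 have nonzero weight after conditioning:
  (Z=0, X=0, W=3, Y=0) weight 2/81
  (Z=0, X=0, W=3, Y=1) weight 1/81
  (Z=0, X=1, W=2, Y=0) weight 1/18
  (Z=0, X=1, W=2, Y=1) weight 1/54
  (Z=1, X=0, W=3, Y=0) weight 2/81
  (Z=1, X=0, W=3, Y=1) weight 1/81
  (Z=1, X=1, W=2, Y=0) weight 1/18
  (Z=1, X=1, W=2, Y=1) weight 1/54
  … 4 more
Group by W:
  weight(W=2) = 2/9
  weight(W=3) = 1/9
Total weight = 2/9 + 1/9 = 1/3
P(W=2 | obs) = 2/9 / 1/3 = 2/3
P(W=3 | obs) = 1/9 / 1/3 = 1/3

P(W = 3 | obs) = 1/3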